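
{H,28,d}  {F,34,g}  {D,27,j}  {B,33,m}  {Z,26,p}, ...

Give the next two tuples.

First letter — letters move back 2 places in the alphabet, wrapping A→Z: H, F, D, B, Z → X → V.
Second part goes 28, 34, 27, 33, 26 → 32 → 25 (alternating steps +6, −7, +6, −7, …).
Second letter: letters move forward 3 places in the alphabet; d, g, j, m, p → s → v.
Putting the parts together: {X,32,s} and then {V,25,v}.

{X,32,s}, {V,25,v}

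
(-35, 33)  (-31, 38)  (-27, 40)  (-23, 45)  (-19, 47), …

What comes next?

First value: +4 each step, so -35, -31, -27, -23, -19 → -15.
Second value: alternating steps +5, +2, +5, +2, …; 33, 38, 40, 45, 47 → 52.
So the next element is (-15, 52).

(-15, 52)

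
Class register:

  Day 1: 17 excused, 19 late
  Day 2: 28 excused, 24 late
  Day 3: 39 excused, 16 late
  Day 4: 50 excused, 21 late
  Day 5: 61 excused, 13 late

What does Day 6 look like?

72 excused, 18 late

Excused: 17, 28, 39, 50, 61 → 72 (+11 each step).
Late: alternating steps +5, −8, +5, −8, …, so 19, 24, 16, 21, 13 → 18.
So the next row is 72 excused, 18 late.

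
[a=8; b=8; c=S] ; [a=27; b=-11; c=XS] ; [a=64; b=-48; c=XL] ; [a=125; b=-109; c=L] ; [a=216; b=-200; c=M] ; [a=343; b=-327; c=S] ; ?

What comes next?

[a=512; b=-496; c=XS]

A — perfect cubes: 2³, 3³, 4³, …: 8, 27, 64, 125, 216, 343 → 512.
B — together with the a always sums to 16: 8, -11, -48, -109, -200, -327 → -496.
C: repeats S → XS → XL → L → M; S, XS, XL, L, M, S → XS.
Putting it together: [a=512; b=-496; c=XS].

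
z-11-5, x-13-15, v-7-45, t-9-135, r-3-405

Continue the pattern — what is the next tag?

Letter — letters move back 2 places in the alphabet: z, x, v, t, r → p.
Second component: alternating steps +2, −6, +2, −6, …; 11, 13, 7, 9, 3 → 5.
For the third component, ×3 each step: 5, 15, 45, 135, 405 → 1215.
Combining the parts gives p-5-1215.

p-5-1215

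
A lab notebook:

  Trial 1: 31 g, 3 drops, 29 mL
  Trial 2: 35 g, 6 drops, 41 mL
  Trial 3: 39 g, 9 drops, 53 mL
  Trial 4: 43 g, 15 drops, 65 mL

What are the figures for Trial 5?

47 g, 24 drops, 77 mL

G — +4 each step: 31, 35, 39, 43 → 47.
Drops goes 3, 6, 9, 15 → 24 (each term is the sum of the two before it).
ML: +12 each step, so 29, 41, 53, 65 → 77.
Putting it together: 47 g, 24 drops, 77 mL.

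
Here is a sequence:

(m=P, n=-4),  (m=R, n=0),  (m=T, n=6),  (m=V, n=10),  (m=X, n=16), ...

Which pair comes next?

For the m, letters move forward 2 places in the alphabet: P, R, T, V, X → Z.
For the n, alternating steps +4, +6, +4, +6, …: -4, 0, 6, 10, 16 → 20.
Putting it together: (m=Z, n=20).

(m=Z, n=20)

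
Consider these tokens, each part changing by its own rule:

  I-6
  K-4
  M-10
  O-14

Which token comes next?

Q-24

Letter: letters move forward 2 places in the alphabet, so I, K, M, O → Q.
Second component: each term is the sum of the two before it, so 6, 4, 10, 14 → 24.
Putting it together: Q-24.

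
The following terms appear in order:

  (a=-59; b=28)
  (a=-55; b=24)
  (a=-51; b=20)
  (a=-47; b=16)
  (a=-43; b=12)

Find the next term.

A: -59, -55, -51, -47, -43 → -39 (+4 each step).
B — together with the a always sums to -31: 28, 24, 20, 16, 12 → 8.
So the next term is (a=-39; b=8).

(a=-39; b=8)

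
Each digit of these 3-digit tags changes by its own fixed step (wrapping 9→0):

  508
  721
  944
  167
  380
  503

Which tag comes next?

First digit: +2 each step, mod 10; 5, 7, 9, 1, 3, 5 → 7.
For the second digit, +2 each step, mod 10: 0, 2, 4, 6, 8, 0 → 2.
Third digit — +3 each step, mod 10: 8, 1, 4, 7, 0, 3 → 6.
Combining the parts gives 726.

726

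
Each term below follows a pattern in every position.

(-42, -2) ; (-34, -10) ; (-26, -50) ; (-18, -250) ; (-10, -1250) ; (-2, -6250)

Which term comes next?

First part — +8 each step: -42, -34, -26, -18, -10, -2 → 6.
Second part — ×5 each step: -2, -10, -50, -250, -1250, -6250 → -31250.
So the next term is (6, -31250).

(6, -31250)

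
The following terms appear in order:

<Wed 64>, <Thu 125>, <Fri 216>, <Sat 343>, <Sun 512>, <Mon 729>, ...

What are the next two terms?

<Tue 1000>, <Wed 1331>

Day goes Wed, Thu, Fri, Sat, Sun, Mon → Tue → Wed (runs through the weekdays Mon→Sun).
Second part goes 64, 125, 216, 343, 512, 729 → 1000 → 1331 (perfect cubes: 4³, 5³, 6³, …).
So the next two terms are <Tue 1000> and <Wed 1331>.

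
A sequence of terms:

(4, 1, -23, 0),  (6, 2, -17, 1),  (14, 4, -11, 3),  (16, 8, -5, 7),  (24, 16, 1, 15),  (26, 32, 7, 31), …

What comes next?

(34, 64, 13, 63)

First value: 4, 6, 14, 16, 24, 26 → 34 (alternating steps +2, +8, +2, +8, …).
Second value: ×2 each step, so 1, 2, 4, 8, 16, 32 → 64.
Third value goes -23, -17, -11, -5, 1, 7 → 13 (+6 each step).
Fourth value: always 1 less than the second value, so 0, 1, 3, 7, 15, 31 → 63.
Putting it together: (34, 64, 13, 63).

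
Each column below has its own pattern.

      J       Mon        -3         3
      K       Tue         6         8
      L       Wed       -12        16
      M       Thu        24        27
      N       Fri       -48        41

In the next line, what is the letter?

O

Letter: J, K, L, M, N → O (letters move forward 1 place in the alphabet).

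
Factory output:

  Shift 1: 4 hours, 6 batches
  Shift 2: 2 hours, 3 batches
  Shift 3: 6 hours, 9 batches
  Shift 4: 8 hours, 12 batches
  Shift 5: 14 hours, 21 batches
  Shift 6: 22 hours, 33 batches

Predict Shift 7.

Hours — each term is the sum of the two before it: 4, 2, 6, 8, 14, 22 → 36.
Batches: each term is the sum of the two before it, so 6, 3, 9, 12, 21, 33 → 54.
Combining the parts gives 36 hours, 54 batches.

36 hours, 54 batches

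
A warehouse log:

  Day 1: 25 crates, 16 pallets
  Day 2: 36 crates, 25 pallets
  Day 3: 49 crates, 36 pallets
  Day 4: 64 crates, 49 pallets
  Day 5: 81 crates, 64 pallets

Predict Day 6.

Crates goes 25, 36, 49, 64, 81 → 100 (perfect squares: 5², 6², 7², …).
Pallets — perfect squares: 4², 5², 6², …: 16, 25, 36, 49, 64 → 81.
So the next line is 100 crates, 81 pallets.

100 crates, 81 pallets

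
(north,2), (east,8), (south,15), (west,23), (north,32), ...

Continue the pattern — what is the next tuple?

(east,42)

Direction goes north, east, south, west, north → east (repeats north → east → south → west).
For the second entry, differences are 6, 7, 8, … (increasing by 1 each time): 2, 8, 15, 23, 32 → 42.
Putting it together: (east,42).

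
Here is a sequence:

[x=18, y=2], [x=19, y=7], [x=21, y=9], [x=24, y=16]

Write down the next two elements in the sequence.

X: 18, 19, 21, 24 → 28 → 33 (differences are 1, 2, 3, … (increasing by 1 each time)).
For the y, each term is the sum of the two before it: 2, 7, 9, 16 → 25 → 41.
Putting the parts together: [x=28, y=25] and then [x=33, y=41].

[x=28, y=25], [x=33, y=41]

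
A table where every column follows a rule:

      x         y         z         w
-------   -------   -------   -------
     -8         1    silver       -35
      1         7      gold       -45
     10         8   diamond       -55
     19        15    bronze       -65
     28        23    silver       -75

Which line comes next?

For the column x, +9 each step: -8, 1, 10, 19, 28 → 37.
Column y: each term is the sum of the two before it; 1, 7, 8, 15, 23 → 38.
Column z goes silver, gold, diamond, bronze, silver → gold (repeats silver → gold → diamond → bronze).
Column w: −10 each step; -35, -45, -55, -65, -75 → -85.
Combining the parts gives 37  38  gold  -85.

37  38  gold  -85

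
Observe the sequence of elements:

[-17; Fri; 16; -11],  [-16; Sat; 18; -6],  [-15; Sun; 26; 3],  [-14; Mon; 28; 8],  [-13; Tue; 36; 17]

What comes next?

First entry goes -17, -16, -15, -14, -13 → -12 (+1 each step).
Day: runs through the weekdays Mon→Sun; Fri, Sat, Sun, Mon, Tue → Wed.
Third entry — alternating steps +2, +8, +2, +8, …: 16, 18, 26, 28, 36 → 38.
For the fourth entry, alternating steps +5, +9, +5, +9, …: -11, -6, 3, 8, 17 → 22.
So the next element is [-12; Wed; 38; 22].

[-12; Wed; 38; 22]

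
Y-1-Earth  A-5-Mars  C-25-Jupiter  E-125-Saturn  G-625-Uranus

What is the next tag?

I-3125-Neptune

Letter: letters move forward 2 places in the alphabet, wrapping Z→A; Y, A, C, E, G → I.
Second component: 1, 5, 25, 125, 625 → 3125 (×5 each step).
For the planet, runs through the planets Mercury→Neptune: Earth, Mars, Jupiter, Saturn, Uranus → Neptune.
Combining the parts gives I-3125-Neptune.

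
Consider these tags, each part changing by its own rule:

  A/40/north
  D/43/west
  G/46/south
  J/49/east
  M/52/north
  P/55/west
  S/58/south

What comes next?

Letter: A, D, G, J, M, P, S → V (letters move forward 3 places in the alphabet).
Second component goes 40, 43, 46, 49, 52, 55, 58 → 61 (+3 each step).
Direction — repeats north → west → south → east: north, west, south, east, north, west, south → east.
Combining the parts gives V/61/east.

V/61/east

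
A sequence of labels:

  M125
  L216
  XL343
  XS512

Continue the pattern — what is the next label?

Size — runs through clothing sizes XS→XL: M, L, XL, XS → S.
Second component — perfect cubes: 5³, 6³, 7³, …: 125, 216, 343, 512 → 729.
Putting it together: S729.

S729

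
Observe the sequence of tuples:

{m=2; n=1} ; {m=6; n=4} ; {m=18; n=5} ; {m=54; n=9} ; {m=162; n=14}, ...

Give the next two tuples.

{m=486; n=23}, {m=1458; n=37}

M: ×3 each step, so 2, 6, 18, 54, 162 → 486 → 1458.
N — each term is the sum of the two before it: 1, 4, 5, 9, 14 → 23 → 37.
Putting the parts together: {m=486; n=23} and then {m=1458; n=37}.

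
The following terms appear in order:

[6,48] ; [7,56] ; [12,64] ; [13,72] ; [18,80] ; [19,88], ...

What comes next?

[24,96]

For the first entry, alternating steps +1, +5, +1, +5, …: 6, 7, 12, 13, 18, 19 → 24.
Second entry — +8 each step: 48, 56, 64, 72, 80, 88 → 96.
Combining the parts gives [24,96].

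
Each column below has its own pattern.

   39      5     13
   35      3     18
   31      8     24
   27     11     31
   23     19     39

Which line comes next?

19  30  48

First component goes 39, 35, 31, 27, 23 → 19 (−4 each step).
For the second component, each term is the sum of the two before it: 5, 3, 8, 11, 19 → 30.
Third component: differences are 5, 6, 7, … (increasing by 1 each time), so 13, 18, 24, 31, 39 → 48.
Combining the parts gives 19  30  48.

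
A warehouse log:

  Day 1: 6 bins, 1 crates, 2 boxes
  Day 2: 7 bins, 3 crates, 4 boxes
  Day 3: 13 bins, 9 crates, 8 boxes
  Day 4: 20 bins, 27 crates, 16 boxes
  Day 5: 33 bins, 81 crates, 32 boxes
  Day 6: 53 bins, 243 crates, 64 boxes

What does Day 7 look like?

Bins goes 6, 7, 13, 20, 33, 53 → 86 (each term is the sum of the two before it).
Crates goes 1, 3, 9, 27, 81, 243 → 729 (×3 each step).
Boxes: 2, 4, 8, 16, 32, 64 → 128 (×2 each step).
Putting it together: 86 bins, 729 crates, 128 boxes.

86 bins, 729 crates, 128 boxes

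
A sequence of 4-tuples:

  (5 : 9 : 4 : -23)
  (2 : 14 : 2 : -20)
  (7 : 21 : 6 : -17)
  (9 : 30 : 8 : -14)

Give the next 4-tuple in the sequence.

First value: each term is the sum of the two before it, so 5, 2, 7, 9 → 16.
Second value — differences are 5, 7, 9, … (increasing by 2 each time): 9, 14, 21, 30 → 41.
Third value: 4, 2, 6, 8 → 14 (each term is the sum of the two before it).
Fourth value — +3 each step: -23, -20, -17, -14 → -11.
Combining the parts gives (16 : 41 : 14 : -11).

(16 : 41 : 14 : -11)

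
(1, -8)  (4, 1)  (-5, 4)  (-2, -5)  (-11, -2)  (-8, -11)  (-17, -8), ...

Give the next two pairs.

(-14, -17), (-23, -14)

For the first slot, alternating steps +3, −9, +3, −9, …: 1, 4, -5, -2, -11, -8, -17 → -14 → -23.
Second slot: always the previous value of the first slot; -8, 1, 4, -5, -2, -11, -8 → -17 → -14.
So the next two pairs are (-14, -17) and (-23, -14).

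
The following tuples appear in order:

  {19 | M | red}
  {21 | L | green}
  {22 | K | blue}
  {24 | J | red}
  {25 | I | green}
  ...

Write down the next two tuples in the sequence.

First component: alternating steps +2, +1, +2, +1, …, so 19, 21, 22, 24, 25 → 27 → 28.
For the letter, letters move back 1 place in the alphabet: M, L, K, J, I → H → G.
Colour: repeats red → green → blue, so red, green, blue, red, green → blue → red.
So the next two tuples are {27 | H | blue} and {28 | G | red}.

{27 | H | blue}, {28 | G | red}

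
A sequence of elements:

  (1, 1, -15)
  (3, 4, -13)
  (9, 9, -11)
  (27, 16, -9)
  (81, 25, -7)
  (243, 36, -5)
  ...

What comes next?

For the first component, ×3 each step: 1, 3, 9, 27, 81, 243 → 729.
Second component: perfect squares: 1², 2², 3², …, so 1, 4, 9, 16, 25, 36 → 49.
Third component: +2 each step, so -15, -13, -11, -9, -7, -5 → -3.
Putting it together: (729, 49, -3).

(729, 49, -3)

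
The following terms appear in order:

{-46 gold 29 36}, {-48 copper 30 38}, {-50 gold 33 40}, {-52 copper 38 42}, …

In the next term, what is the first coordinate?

First coordinate goes -46, -48, -50, -52 → -54 (−2 each step).

-54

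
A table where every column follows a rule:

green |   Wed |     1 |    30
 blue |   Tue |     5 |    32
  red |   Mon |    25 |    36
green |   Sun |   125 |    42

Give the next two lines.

blue  Sat  625  50; red  Fri  3125  60

Colour: repeats green → blue → red, so green, blue, red, green → blue → red.
For the day, runs backward through the weekdays Mon→Sun: Wed, Tue, Mon, Sun → Sat → Fri.
Third component: ×5 each step, so 1, 5, 25, 125 → 625 → 3125.
Fourth component goes 30, 32, 36, 42 → 50 → 60 (differences are 2, 4, 6, … (increasing by 2 each time)).
So the next two lines are blue  Sat  625  50 and red  Fri  3125  60.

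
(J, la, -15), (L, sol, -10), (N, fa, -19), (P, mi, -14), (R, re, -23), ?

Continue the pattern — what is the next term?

Letter: letters move forward 2 places in the alphabet; J, L, N, P, R → T.
Note: runs backward through the solfège scale do→ti; la, sol, fa, mi, re → do.
Third entry: -15, -10, -19, -14, -23 → -18 (alternating steps +5, −9, +5, −9, …).
Putting it together: (T, do, -18).

(T, do, -18)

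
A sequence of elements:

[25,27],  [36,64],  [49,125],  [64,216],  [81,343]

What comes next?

[100,512]

First component: 25, 36, 49, 64, 81 → 100 (perfect squares: 5², 6², 7², …).
Second component: perfect cubes: 3³, 4³, 5³, …; 27, 64, 125, 216, 343 → 512.
Combining the parts gives [100,512].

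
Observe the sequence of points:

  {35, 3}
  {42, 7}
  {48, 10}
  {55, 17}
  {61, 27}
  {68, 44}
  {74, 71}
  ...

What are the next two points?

{81, 115}, {87, 186}

First entry: alternating steps +7, +6, +7, +6, …; 35, 42, 48, 55, 61, 68, 74 → 81 → 87.
Second entry: each term is the sum of the two before it; 3, 7, 10, 17, 27, 44, 71 → 115 → 186.
So the next two points are {81, 115} and {87, 186}.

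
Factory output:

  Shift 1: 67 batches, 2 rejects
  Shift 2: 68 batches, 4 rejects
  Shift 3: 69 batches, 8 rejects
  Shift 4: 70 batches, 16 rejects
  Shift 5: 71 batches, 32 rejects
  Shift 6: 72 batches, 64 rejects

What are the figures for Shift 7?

Batches: +1 each step, so 67, 68, 69, 70, 71, 72 → 73.
Rejects — ×2 each step: 2, 4, 8, 16, 32, 64 → 128.
Combining the parts gives 73 batches, 128 rejects.

73 batches, 128 rejects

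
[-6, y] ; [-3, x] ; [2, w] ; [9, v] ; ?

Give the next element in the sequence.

First coordinate: differences are 3, 5, 7, … (increasing by 2 each time); -6, -3, 2, 9 → 18.
Letter: y, x, w, v → u (letters move back 1 place in the alphabet).
Combining the parts gives [18, u].

[18, u]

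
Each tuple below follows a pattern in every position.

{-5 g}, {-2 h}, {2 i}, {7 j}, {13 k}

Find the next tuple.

First coordinate: differences are 3, 4, 5, … (increasing by 1 each time); -5, -2, 2, 7, 13 → 20.
Letter goes g, h, i, j, k → l (letters move forward 1 place in the alphabet).
Combining the parts gives {20 l}.

{20 l}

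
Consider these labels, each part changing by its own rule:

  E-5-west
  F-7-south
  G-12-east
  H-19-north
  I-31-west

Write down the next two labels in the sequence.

Letter: E, F, G, H, I → J → K (letters move forward 1 place in the alphabet).
Second component: each term is the sum of the two before it, so 5, 7, 12, 19, 31 → 50 → 81.
For the direction, repeats west → south → east → north: west, south, east, north, west → south → east.
So the next two labels are J-50-south and K-81-east.

J-50-south then K-81-east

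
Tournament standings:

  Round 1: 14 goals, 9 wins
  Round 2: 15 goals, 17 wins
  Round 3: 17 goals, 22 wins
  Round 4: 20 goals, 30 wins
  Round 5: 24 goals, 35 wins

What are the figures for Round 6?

29 goals, 43 wins

Goals — differences are 1, 2, 3, … (increasing by 1 each time): 14, 15, 17, 20, 24 → 29.
Wins goes 9, 17, 22, 30, 35 → 43 (alternating steps +8, +5, +8, +5, …).
Combining the parts gives 29 goals, 43 wins.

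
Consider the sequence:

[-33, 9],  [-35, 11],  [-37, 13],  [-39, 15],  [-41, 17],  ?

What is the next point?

First part: -33, -35, -37, -39, -41 → -43 (−2 each step).
Second part: together with the first part always sums to -24; 9, 11, 13, 15, 17 → 19.
Putting it together: [-43, 19].

[-43, 19]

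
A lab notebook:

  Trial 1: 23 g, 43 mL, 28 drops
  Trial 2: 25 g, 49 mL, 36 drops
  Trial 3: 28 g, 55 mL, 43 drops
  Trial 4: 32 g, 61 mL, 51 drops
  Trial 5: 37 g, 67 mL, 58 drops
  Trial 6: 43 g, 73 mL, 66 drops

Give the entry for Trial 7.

For the g, differences are 2, 3, 4, … (increasing by 1 each time): 23, 25, 28, 32, 37, 43 → 50.
ML goes 43, 49, 55, 61, 67, 73 → 79 (+6 each step).
Drops — alternating steps +8, +7, +8, +7, …: 28, 36, 43, 51, 58, 66 → 73.
So the next row is 50 g, 79 mL, 73 drops.

50 g, 79 mL, 73 drops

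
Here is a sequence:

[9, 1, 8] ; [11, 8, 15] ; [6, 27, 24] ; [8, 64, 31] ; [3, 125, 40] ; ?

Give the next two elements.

First component goes 9, 11, 6, 8, 3 → 5 → 0 (alternating steps +2, −5, +2, −5, …).
Second component: perfect cubes: 1³, 2³, 3³, …; 1, 8, 27, 64, 125 → 216 → 343.
Third component — alternating steps +7, +9, +7, +9, …: 8, 15, 24, 31, 40 → 47 → 56.
So the next two elements are [5, 216, 47] and [0, 343, 56].

[5, 216, 47], [0, 343, 56]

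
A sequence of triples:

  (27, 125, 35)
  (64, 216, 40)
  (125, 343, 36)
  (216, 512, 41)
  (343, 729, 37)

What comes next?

(512, 1000, 42)

First entry: 27, 64, 125, 216, 343 → 512 (perfect cubes: 3³, 4³, 5³, …).
Second entry — perfect cubes: 5³, 6³, 7³, …: 125, 216, 343, 512, 729 → 1000.
Third entry: alternating steps +5, −4, +5, −4, …; 35, 40, 36, 41, 37 → 42.
So the next triple is (512, 1000, 42).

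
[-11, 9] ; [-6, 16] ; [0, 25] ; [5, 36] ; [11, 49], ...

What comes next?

[16, 64]

First coordinate: alternating steps +5, +6, +5, +6, …, so -11, -6, 0, 5, 11 → 16.
Second coordinate: perfect squares: 3², 4², 5², …; 9, 16, 25, 36, 49 → 64.
Putting it together: [16, 64].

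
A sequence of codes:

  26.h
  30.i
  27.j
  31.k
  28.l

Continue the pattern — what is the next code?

First component: alternating steps +4, −3, +4, −3, …; 26, 30, 27, 31, 28 → 32.
Letter goes h, i, j, k, l → m (letters move forward 1 place in the alphabet).
So the next code is 32.m.

32.m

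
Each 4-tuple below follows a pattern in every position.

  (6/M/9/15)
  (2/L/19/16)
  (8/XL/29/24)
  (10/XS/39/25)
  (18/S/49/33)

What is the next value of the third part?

59

First part goes 6, 2, 8, 10, 18 → 28 (each term is the sum of the two before it).
Size goes M, L, XL, XS, S → M (runs through clothing sizes XS→XL).
Third part: +10 each step, so 9, 19, 29, 39, 49 → 59.
Fourth part: 15, 16, 24, 25, 33 → 34 (alternating steps +1, +8, +1, +8, …).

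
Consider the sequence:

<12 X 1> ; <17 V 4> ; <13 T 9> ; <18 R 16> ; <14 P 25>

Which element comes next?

First coordinate: 12, 17, 13, 18, 14 → 19 (alternating steps +5, −4, +5, −4, …).
Letter: letters move back 2 places in the alphabet, so X, V, T, R, P → N.
Third coordinate: perfect squares: 1², 2², 3², …, so 1, 4, 9, 16, 25 → 36.
Combining the parts gives <19 N 36>.

<19 N 36>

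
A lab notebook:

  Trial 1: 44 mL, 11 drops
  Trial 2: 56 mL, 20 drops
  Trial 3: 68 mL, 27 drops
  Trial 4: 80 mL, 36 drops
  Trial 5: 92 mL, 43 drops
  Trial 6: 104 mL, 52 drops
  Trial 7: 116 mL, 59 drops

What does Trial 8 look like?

ML: +12 each step; 44, 56, 68, 80, 92, 104, 116 → 128.
Drops goes 11, 20, 27, 36, 43, 52, 59 → 68 (alternating steps +9, +7, +9, +7, …).
Putting it together: 128 mL, 68 drops.

128 mL, 68 drops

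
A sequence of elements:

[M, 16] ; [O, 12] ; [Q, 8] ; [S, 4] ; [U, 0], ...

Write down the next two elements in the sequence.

For the letter, letters move forward 2 places in the alphabet: M, O, Q, S, U → W → Y.
Second part: 16, 12, 8, 4, 0 → -4 → -8 (−4 each step).
So the next two elements are [W, -4] and [Y, -8].

[W, -4], [Y, -8]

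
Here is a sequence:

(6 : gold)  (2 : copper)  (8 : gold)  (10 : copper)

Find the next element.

First entry: each term is the sum of the two before it; 6, 2, 8, 10 → 18.
For the metal, alternates gold ↔ copper: gold, copper, gold, copper → gold.
So the next element is (18 : gold).

(18 : gold)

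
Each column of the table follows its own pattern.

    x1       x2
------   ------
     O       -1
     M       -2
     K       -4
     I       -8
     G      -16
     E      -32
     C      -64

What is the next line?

Column x1: letters move back 2 places in the alphabet, so O, M, K, I, G, E, C → A.
Column x2: -1, -2, -4, -8, -16, -32, -64 → -128 (×2 each step).
So the next line is A  -128.

A  -128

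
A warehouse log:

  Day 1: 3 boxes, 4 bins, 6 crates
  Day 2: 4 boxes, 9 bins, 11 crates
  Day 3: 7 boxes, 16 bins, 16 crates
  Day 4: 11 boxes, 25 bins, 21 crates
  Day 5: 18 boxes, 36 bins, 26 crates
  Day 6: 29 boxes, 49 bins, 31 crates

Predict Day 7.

Boxes: 3, 4, 7, 11, 18, 29 → 47 (each term is the sum of the two before it).
Bins — perfect squares: 2², 3², 4², …: 4, 9, 16, 25, 36, 49 → 64.
Crates: 6, 11, 16, 21, 26, 31 → 36 (+5 each step).
Combining the parts gives 47 boxes, 64 bins, 36 crates.

47 boxes, 64 bins, 36 crates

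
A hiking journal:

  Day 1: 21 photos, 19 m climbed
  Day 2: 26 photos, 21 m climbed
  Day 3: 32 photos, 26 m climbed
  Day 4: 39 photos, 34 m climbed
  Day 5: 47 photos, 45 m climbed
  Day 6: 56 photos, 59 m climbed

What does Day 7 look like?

Photos goes 21, 26, 32, 39, 47, 56 → 66 (differences are 5, 6, 7, … (increasing by 1 each time)).
M climbed: differences are 2, 5, 8, … (increasing by 3 each time), so 19, 21, 26, 34, 45, 59 → 76.
Putting it together: 66 photos, 76 m climbed.

66 photos, 76 m climbed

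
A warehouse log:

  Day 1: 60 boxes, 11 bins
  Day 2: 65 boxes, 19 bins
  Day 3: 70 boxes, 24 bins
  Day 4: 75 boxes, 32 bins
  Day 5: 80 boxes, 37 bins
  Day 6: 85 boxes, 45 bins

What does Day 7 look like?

90 boxes, 50 bins

Boxes: +5 each step; 60, 65, 70, 75, 80, 85 → 90.
For the bins, alternating steps +8, +5, +8, +5, …: 11, 19, 24, 32, 37, 45 → 50.
Combining the parts gives 90 boxes, 50 bins.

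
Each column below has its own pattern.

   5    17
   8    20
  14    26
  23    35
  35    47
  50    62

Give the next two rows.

First component: differences are 3, 6, 9, … (increasing by 3 each time), so 5, 8, 14, 23, 35, 50 → 68 → 89.
Second component: always 12 more than the first component, so 17, 20, 26, 35, 47, 62 → 80 → 101.
Putting the parts together: 68  80 and then 89  101.

68  80; 89  101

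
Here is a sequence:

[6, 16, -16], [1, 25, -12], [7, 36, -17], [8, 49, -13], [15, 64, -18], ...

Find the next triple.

First slot goes 6, 1, 7, 8, 15 → 23 (each term is the sum of the two before it).
Second slot — perfect squares: 4², 5², 6², …: 16, 25, 36, 49, 64 → 81.
Third slot: -16, -12, -17, -13, -18 → -14 (alternating steps +4, −5, +4, −5, …).
Putting it together: [23, 81, -14].

[23, 81, -14]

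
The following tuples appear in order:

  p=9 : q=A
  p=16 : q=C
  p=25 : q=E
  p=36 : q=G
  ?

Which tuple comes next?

p=49 : q=I

For the p, perfect squares: 3², 4², 5², …: 9, 16, 25, 36 → 49.
Q: A, C, E, G → I (letters move forward 2 places in the alphabet).
Putting it together: p=49 : q=I.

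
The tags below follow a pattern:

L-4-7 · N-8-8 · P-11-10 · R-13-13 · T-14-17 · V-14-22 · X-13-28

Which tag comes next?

Letter — letters move forward 2 places in the alphabet: L, N, P, R, T, V, X → Z.
For the second component, differences are 4, 3, 2, … (decreasing by 1 each time): 4, 8, 11, 13, 14, 14, 13 → 11.
Third component — differences are 1, 2, 3, … (increasing by 1 each time): 7, 8, 10, 13, 17, 22, 28 → 35.
Putting it together: Z-11-35.

Z-11-35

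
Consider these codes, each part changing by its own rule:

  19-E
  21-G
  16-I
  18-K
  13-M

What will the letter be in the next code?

For the first component, alternating steps +2, −5, +2, −5, …: 19, 21, 16, 18, 13 → 15.
Letter: letters move forward 2 places in the alphabet; E, G, I, K, M → O.

O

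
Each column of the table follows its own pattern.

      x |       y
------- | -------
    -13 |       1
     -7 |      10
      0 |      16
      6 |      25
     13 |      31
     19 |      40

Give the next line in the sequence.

26  46

Column x: alternating steps +6, +7, +6, +7, …; -13, -7, 0, 6, 13, 19 → 26.
Column y: 1, 10, 16, 25, 31, 40 → 46 (alternating steps +9, +6, +9, +6, …).
Combining the parts gives 26  46.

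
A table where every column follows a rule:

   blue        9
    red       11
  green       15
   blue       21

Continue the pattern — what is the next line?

Colour: repeats blue → red → green, so blue, red, green, blue → red.
Second component goes 9, 11, 15, 21 → 29 (differences are 2, 4, 6, … (increasing by 2 each time)).
So the next line is red  29.

red  29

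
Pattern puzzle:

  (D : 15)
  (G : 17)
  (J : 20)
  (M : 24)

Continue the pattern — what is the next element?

(P : 29)

For the letter, letters move forward 3 places in the alphabet: D, G, J, M → P.
Second slot: differences are 2, 3, 4, … (increasing by 1 each time), so 15, 17, 20, 24 → 29.
Combining the parts gives (P : 29).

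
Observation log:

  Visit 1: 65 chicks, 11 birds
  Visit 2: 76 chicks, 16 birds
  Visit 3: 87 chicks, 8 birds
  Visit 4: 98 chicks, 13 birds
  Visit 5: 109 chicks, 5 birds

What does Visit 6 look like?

120 chicks, 10 birds

Chicks: 65, 76, 87, 98, 109 → 120 (+11 each step).
Birds: 11, 16, 8, 13, 5 → 10 (alternating steps +5, −8, +5, −8, …).
Putting it together: 120 chicks, 10 birds.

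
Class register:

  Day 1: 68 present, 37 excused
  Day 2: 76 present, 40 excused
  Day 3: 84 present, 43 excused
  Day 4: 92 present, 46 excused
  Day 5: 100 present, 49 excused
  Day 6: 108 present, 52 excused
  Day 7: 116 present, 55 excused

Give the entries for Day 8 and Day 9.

Present: +8 each step; 68, 76, 84, 92, 100, 108, 116 → 124 → 132.
Excused: +3 each step, so 37, 40, 43, 46, 49, 52, 55 → 58 → 61.
Putting the parts together: 124 present, 58 excused and then 132 present, 61 excused.

124 present, 58 excused; 132 present, 61 excused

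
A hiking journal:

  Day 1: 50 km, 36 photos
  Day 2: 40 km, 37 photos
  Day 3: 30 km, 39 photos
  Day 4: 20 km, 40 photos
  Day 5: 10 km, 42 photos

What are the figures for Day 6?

Km: −10 each step, so 50, 40, 30, 20, 10 → 0.
Photos goes 36, 37, 39, 40, 42 → 43 (alternating steps +1, +2, +1, +2, …).
Putting it together: 0 km, 43 photos.

0 km, 43 photos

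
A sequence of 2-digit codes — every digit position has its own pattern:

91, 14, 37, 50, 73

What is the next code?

First digit goes 9, 1, 3, 5, 7 → 9 (+2 each step, mod 10).
Second digit goes 1, 4, 7, 0, 3 → 6 (+3 each step, mod 10).
Combining the parts gives 96.

96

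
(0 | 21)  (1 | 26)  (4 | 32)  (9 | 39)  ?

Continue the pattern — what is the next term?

(16 | 47)

First coordinate: differences are 1, 3, 5, … (increasing by 2 each time), so 0, 1, 4, 9 → 16.
Second coordinate: 21, 26, 32, 39 → 47 (differences are 5, 6, 7, … (increasing by 1 each time)).
Putting it together: (16 | 47).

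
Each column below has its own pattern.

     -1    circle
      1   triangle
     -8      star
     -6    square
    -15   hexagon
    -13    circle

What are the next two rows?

For the first component, alternating steps +2, −9, +2, −9, …: -1, 1, -8, -6, -15, -13 → -22 → -20.
Shape goes circle, triangle, star, square, hexagon, circle → triangle → star (repeats circle → triangle → star → square → hexagon).
Putting the parts together: -22  triangle and then -20  star.

-22  triangle; -20  star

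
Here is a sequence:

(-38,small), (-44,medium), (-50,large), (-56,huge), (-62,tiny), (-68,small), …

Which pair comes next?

For the first coordinate, −6 each step: -38, -44, -50, -56, -62, -68 → -74.
For the size, repeats small → medium → large → huge → tiny: small, medium, large, huge, tiny, small → medium.
So the next pair is (-74,medium).

(-74,medium)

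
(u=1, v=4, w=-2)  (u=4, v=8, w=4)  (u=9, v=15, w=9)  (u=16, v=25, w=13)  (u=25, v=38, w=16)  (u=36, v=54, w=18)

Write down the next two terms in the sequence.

For the u, perfect squares: 1², 2², 3², …: 1, 4, 9, 16, 25, 36 → 49 → 64.
V: 4, 8, 15, 25, 38, 54 → 73 → 95 (differences are 4, 7, 10, … (increasing by 3 each time)).
W — differences are 6, 5, 4, … (decreasing by 1 each time): -2, 4, 9, 13, 16, 18 → 19 → 19.
Putting the parts together: (u=49, v=73, w=19) and then (u=64, v=95, w=19).

(u=49, v=73, w=19), (u=64, v=95, w=19)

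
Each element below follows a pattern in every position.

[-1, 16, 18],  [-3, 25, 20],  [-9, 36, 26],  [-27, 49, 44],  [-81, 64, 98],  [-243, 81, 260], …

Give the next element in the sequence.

First component goes -1, -3, -9, -27, -81, -243 → -729 (×3 each step).
For the second component, perfect squares: 4², 5², 6², …: 16, 25, 36, 49, 64, 81 → 100.
Third component: together with the first component always sums to 17; 18, 20, 26, 44, 98, 260 → 746.
Putting it together: [-729, 100, 746].

[-729, 100, 746]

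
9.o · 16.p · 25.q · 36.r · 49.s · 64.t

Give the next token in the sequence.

First component goes 9, 16, 25, 36, 49, 64 → 81 (perfect squares: 3², 4², 5², …).
Letter — letters move forward 1 place in the alphabet: o, p, q, r, s, t → u.
Combining the parts gives 81.u.

81.u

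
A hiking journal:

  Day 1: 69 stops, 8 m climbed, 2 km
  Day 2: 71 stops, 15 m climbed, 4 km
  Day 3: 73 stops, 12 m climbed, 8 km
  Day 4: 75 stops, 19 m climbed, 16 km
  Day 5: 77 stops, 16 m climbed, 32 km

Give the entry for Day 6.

Stops: +2 each step, so 69, 71, 73, 75, 77 → 79.
M climbed: alternating steps +7, −3, +7, −3, …, so 8, 15, 12, 19, 16 → 23.
Km: ×2 each step; 2, 4, 8, 16, 32 → 64.
Combining the parts gives 79 stops, 23 m climbed, 64 km.

79 stops, 23 m climbed, 64 km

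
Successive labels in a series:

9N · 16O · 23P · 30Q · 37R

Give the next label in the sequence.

44S

For the first component, +7 each step: 9, 16, 23, 30, 37 → 44.
Letter: N, O, P, Q, R → S (letters move forward 1 place in the alphabet).
Combining the parts gives 44S.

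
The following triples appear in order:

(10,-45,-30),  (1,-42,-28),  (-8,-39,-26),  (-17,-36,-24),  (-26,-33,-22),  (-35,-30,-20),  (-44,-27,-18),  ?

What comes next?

First coordinate — −9 each step: 10, 1, -8, -17, -26, -35, -44 → -53.
Second coordinate: +3 each step, so -45, -42, -39, -36, -33, -30, -27 → -24.
Third coordinate goes -30, -28, -26, -24, -22, -20, -18 → -16 (+2 each step).
So the next triple is (-53,-24,-16).

(-53,-24,-16)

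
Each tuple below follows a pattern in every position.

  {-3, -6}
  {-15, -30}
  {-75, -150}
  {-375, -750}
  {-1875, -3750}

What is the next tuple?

For the first coordinate, ×5 each step: -3, -15, -75, -375, -1875 → -9375.
Second coordinate: always 2 × the first coordinate, so -6, -30, -150, -750, -3750 → -18750.
Combining the parts gives {-9375, -18750}.

{-9375, -18750}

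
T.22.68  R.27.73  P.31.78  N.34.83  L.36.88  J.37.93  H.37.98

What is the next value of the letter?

F

Letter — letters move back 2 places in the alphabet: T, R, P, N, L, J, H → F.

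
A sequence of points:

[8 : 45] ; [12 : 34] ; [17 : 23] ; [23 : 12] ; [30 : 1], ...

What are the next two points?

First coordinate: differences are 4, 5, 6, … (increasing by 1 each time), so 8, 12, 17, 23, 30 → 38 → 47.
Second coordinate — −11 each step: 45, 34, 23, 12, 1 → -10 → -21.
Putting the parts together: [38 : -10] and then [47 : -21].

[38 : -10], [47 : -21]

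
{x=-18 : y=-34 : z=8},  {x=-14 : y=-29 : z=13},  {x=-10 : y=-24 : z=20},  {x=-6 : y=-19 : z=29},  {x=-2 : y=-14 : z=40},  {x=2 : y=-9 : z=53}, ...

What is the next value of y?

For the y, +5 each step: -34, -29, -24, -19, -14, -9 → -4.

-4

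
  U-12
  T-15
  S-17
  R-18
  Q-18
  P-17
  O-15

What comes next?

Letter — letters move back 1 place in the alphabet: U, T, S, R, Q, P, O → N.
Second component: 12, 15, 17, 18, 18, 17, 15 → 12 (differences are 3, 2, 1, … (decreasing by 1 each time)).
Combining the parts gives N-12.

N-12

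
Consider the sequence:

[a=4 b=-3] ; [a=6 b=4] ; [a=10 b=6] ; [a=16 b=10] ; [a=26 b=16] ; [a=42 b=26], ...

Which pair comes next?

[a=68 b=42]

A: 4, 6, 10, 16, 26, 42 → 68 (each term is the sum of the two before it).
For the b, always the previous value of the a: -3, 4, 6, 10, 16, 26 → 42.
Combining the parts gives [a=68 b=42].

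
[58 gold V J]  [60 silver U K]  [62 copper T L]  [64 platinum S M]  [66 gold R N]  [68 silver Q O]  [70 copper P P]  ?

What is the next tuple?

[72 platinum O Q]

First slot: +2 each step; 58, 60, 62, 64, 66, 68, 70 → 72.
Metal goes gold, silver, copper, platinum, gold, silver, copper → platinum (repeats gold → silver → copper → platinum).
First letter goes V, U, T, S, R, Q, P → O (letters move back 1 place in the alphabet).
Second letter: letters move forward 1 place in the alphabet, so J, K, L, M, N, O, P → Q.
So the next tuple is [72 platinum O Q].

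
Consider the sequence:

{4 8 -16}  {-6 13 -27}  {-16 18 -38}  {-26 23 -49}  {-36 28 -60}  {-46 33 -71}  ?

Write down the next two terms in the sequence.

First value goes 4, -6, -16, -26, -36, -46 → -56 → -66 (−10 each step).
For the second value, +5 each step: 8, 13, 18, 23, 28, 33 → 38 → 43.
For the third value, −11 each step: -16, -27, -38, -49, -60, -71 → -82 → -93.
Putting the parts together: {-56 38 -82} and then {-66 43 -93}.

{-56 38 -82}, {-66 43 -93}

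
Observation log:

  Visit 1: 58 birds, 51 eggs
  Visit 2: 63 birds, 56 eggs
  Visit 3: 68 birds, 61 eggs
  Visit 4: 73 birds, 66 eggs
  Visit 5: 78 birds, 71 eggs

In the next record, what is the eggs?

76

Eggs: 51, 56, 61, 66, 71 → 76 (+5 each step).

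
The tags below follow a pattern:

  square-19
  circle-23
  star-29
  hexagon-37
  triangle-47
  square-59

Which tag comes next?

circle-73

Shape: repeats square → circle → star → hexagon → triangle, so square, circle, star, hexagon, triangle, square → circle.
Second component: differences are 4, 6, 8, … (increasing by 2 each time); 19, 23, 29, 37, 47, 59 → 73.
So the next tag is circle-73.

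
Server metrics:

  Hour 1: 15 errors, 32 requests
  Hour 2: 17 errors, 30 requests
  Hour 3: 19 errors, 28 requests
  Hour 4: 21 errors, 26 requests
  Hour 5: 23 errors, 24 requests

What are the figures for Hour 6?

Errors: +2 each step, so 15, 17, 19, 21, 23 → 25.
Requests: together with the errors always sums to 47; 32, 30, 28, 26, 24 → 22.
Putting it together: 25 errors, 22 requests.

25 errors, 22 requests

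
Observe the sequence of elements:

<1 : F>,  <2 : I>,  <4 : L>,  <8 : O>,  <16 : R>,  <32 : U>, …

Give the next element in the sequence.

First value: 1, 2, 4, 8, 16, 32 → 64 (×2 each step).
Letter: letters move forward 3 places in the alphabet; F, I, L, O, R, U → X.
Putting it together: <64 : X>.

<64 : X>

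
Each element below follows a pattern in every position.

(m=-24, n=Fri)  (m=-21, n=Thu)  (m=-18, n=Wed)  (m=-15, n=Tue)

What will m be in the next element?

M goes -24, -21, -18, -15 → -12 (+3 each step).
N: Fri, Thu, Wed, Tue → Mon (runs backward through the weekdays Mon→Sun).

-12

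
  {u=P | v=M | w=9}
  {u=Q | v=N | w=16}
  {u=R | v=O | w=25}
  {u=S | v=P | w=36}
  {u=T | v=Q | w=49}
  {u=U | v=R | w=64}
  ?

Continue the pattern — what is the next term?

U: letters move forward 1 place in the alphabet; P, Q, R, S, T, U → V.
V: letters move forward 1 place in the alphabet, so M, N, O, P, Q, R → S.
W — perfect squares: 3², 4², 5², …: 9, 16, 25, 36, 49, 64 → 81.
Combining the parts gives {u=V | v=S | w=81}.

{u=V | v=S | w=81}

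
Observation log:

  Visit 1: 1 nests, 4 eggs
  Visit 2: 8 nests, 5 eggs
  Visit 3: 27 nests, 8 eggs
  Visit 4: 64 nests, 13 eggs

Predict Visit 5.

Nests — perfect cubes: 1³, 2³, 3³, …: 1, 8, 27, 64 → 125.
Eggs: differences are 1, 3, 5, … (increasing by 2 each time), so 4, 5, 8, 13 → 20.
So the next row is 125 nests, 20 eggs.

125 nests, 20 eggs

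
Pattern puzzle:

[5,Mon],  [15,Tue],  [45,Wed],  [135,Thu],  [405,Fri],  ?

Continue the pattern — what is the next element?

[1215,Sat]

First slot: ×3 each step; 5, 15, 45, 135, 405 → 1215.
Day: Mon, Tue, Wed, Thu, Fri → Sat (runs through the weekdays Mon→Sun).
Putting it together: [1215,Sat].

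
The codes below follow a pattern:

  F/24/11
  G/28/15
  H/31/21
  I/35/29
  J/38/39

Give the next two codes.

K/42/51 then L/45/65

Letter: letters move forward 1 place in the alphabet; F, G, H, I, J → K → L.
Second component: 24, 28, 31, 35, 38 → 42 → 45 (alternating steps +4, +3, +4, +3, …).
Third component goes 11, 15, 21, 29, 39 → 51 → 65 (differences are 4, 6, 8, … (increasing by 2 each time)).
Putting the parts together: K/42/51 and then L/45/65.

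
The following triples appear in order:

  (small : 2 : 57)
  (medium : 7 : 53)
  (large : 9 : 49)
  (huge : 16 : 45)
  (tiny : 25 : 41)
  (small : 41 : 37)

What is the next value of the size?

medium

Size — repeats small → medium → large → huge → tiny: small, medium, large, huge, tiny, small → medium.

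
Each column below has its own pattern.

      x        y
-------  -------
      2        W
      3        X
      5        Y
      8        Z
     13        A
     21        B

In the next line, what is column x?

Column x — each term is the sum of the two before it: 2, 3, 5, 8, 13, 21 → 34.

34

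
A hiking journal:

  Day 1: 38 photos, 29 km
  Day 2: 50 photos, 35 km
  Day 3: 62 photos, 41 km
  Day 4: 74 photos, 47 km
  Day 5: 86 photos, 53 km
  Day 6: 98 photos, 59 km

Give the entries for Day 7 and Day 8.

110 photos, 65 km; 122 photos, 71 km

Photos: 38, 50, 62, 74, 86, 98 → 110 → 122 (+12 each step).
Km — +6 each step: 29, 35, 41, 47, 53, 59 → 65 → 71.
So the next two rows are 110 photos, 65 km and 122 photos, 71 km.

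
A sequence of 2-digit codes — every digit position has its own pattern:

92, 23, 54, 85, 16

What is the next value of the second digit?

7

First digit goes 9, 2, 5, 8, 1 → 4 (+3 each step, mod 10).
Second digit: +1 each step, mod 10; 2, 3, 4, 5, 6 → 7.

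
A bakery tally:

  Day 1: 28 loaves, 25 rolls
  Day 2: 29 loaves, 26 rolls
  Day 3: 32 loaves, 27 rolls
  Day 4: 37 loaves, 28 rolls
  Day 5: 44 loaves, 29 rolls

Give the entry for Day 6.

53 loaves, 30 rolls

Loaves: differences are 1, 3, 5, … (increasing by 2 each time); 28, 29, 32, 37, 44 → 53.
For the rolls, +1 each step: 25, 26, 27, 28, 29 → 30.
Combining the parts gives 53 loaves, 30 rolls.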